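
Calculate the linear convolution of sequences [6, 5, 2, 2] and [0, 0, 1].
y[0] = 6×0 = 0; y[1] = 6×0 + 5×0 = 0; y[2] = 6×1 + 5×0 + 2×0 = 6; y[3] = 5×1 + 2×0 + 2×0 = 5; y[4] = 2×1 + 2×0 = 2; y[5] = 2×1 = 2

[0, 0, 6, 5, 2, 2]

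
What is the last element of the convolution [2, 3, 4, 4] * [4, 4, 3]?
Use y[k] = Σ_i a[i]·b[k-i] at k=5. y[5] = 4×3 = 12

12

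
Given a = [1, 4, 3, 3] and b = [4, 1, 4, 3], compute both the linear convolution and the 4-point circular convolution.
Linear: y_lin[0] = 1×4 = 4; y_lin[1] = 1×1 + 4×4 = 17; y_lin[2] = 1×4 + 4×1 + 3×4 = 20; y_lin[3] = 1×3 + 4×4 + 3×1 + 3×4 = 34; y_lin[4] = 4×3 + 3×4 + 3×1 = 27; y_lin[5] = 3×3 + 3×4 = 21; y_lin[6] = 3×3 = 9 → [4, 17, 20, 34, 27, 21, 9]. Circular (length 4): y[0] = 1×4 + 4×3 + 3×4 + 3×1 = 31; y[1] = 1×1 + 4×4 + 3×3 + 3×4 = 38; y[2] = 1×4 + 4×1 + 3×4 + 3×3 = 29; y[3] = 1×3 + 4×4 + 3×1 + 3×4 = 34 → [31, 38, 29, 34]

Linear: [4, 17, 20, 34, 27, 21, 9], Circular: [31, 38, 29, 34]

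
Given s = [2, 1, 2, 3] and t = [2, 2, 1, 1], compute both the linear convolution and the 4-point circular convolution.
Linear: y_lin[0] = 2×2 = 4; y_lin[1] = 2×2 + 1×2 = 6; y_lin[2] = 2×1 + 1×2 + 2×2 = 8; y_lin[3] = 2×1 + 1×1 + 2×2 + 3×2 = 13; y_lin[4] = 1×1 + 2×1 + 3×2 = 9; y_lin[5] = 2×1 + 3×1 = 5; y_lin[6] = 3×1 = 3 → [4, 6, 8, 13, 9, 5, 3]. Circular (length 4): y[0] = 2×2 + 1×1 + 2×1 + 3×2 = 13; y[1] = 2×2 + 1×2 + 2×1 + 3×1 = 11; y[2] = 2×1 + 1×2 + 2×2 + 3×1 = 11; y[3] = 2×1 + 1×1 + 2×2 + 3×2 = 13 → [13, 11, 11, 13]

Linear: [4, 6, 8, 13, 9, 5, 3], Circular: [13, 11, 11, 13]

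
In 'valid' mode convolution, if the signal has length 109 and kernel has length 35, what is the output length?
'Valid' mode counts only positions where the kernel fully overlaps the signal: m - n + 1 = 109 - 35 + 1 = 75

75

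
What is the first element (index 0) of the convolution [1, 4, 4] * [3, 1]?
Use y[k] = Σ_i a[i]·b[k-i] at k=0. y[0] = 1×3 = 3

3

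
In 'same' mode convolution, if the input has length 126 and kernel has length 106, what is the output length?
'Same' mode returns an output with the same length as the input: 126

126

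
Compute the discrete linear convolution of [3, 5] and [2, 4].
y[0] = 3×2 = 6; y[1] = 3×4 + 5×2 = 22; y[2] = 5×4 = 20

[6, 22, 20]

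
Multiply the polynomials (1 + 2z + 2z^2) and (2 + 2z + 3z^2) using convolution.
Ascending coefficients: a = [1, 2, 2], b = [2, 2, 3]. c[0] = 1×2 = 2; c[1] = 1×2 + 2×2 = 6; c[2] = 1×3 + 2×2 + 2×2 = 11; c[3] = 2×3 + 2×2 = 10; c[4] = 2×3 = 6. Result coefficients: [2, 6, 11, 10, 6] → 2 + 6z + 11z^2 + 10z^3 + 6z^4

2 + 6z + 11z^2 + 10z^3 + 6z^4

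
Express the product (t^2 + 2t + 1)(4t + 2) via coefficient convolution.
Ascending coefficients: a = [1, 2, 1], b = [2, 4]. c[0] = 1×2 = 2; c[1] = 1×4 + 2×2 = 8; c[2] = 2×4 + 1×2 = 10; c[3] = 1×4 = 4. Result coefficients: [2, 8, 10, 4] → 4t^3 + 10t^2 + 8t + 2

4t^3 + 10t^2 + 8t + 2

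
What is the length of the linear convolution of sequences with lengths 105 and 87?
Linear/full convolution length: m + n - 1 = 105 + 87 - 1 = 191

191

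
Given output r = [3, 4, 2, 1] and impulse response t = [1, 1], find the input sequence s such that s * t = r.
Deconvolve r=[3, 4, 2, 1] by t=[1, 1]. Since t[0]=1, solve forward: s[0] = r[0] / 1 = 3; s[1] = (r[1] - 3×1) / 1 = 1; s[2] = (r[2] - 1×1) / 1 = 1. So s = [3, 1, 1]. Check by forward convolution: r[0] = 3×1 = 3; r[1] = 3×1 + 1×1 = 4; r[2] = 1×1 + 1×1 = 2; r[3] = 1×1 = 1

[3, 1, 1]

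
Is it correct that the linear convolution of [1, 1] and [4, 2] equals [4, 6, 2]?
Recompute linear convolution of [1, 1] and [4, 2]: y[0] = 1×4 = 4; y[1] = 1×2 + 1×4 = 6; y[2] = 1×2 = 2 → [4, 6, 2]. Given [4, 6, 2] matches, so answer: Yes

Yes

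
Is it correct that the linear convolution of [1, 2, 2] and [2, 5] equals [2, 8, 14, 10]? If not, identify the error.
Recompute linear convolution of [1, 2, 2] and [2, 5]: y[0] = 1×2 = 2; y[1] = 1×5 + 2×2 = 9; y[2] = 2×5 + 2×2 = 14; y[3] = 2×5 = 10 → [2, 9, 14, 10]. Compare to given [2, 8, 14, 10]: they differ at index 1: given 8, correct 9, so answer: No

No. Error at index 1: given 8, correct 9.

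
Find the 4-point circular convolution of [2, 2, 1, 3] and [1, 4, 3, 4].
Use y[k] = Σ_j x[j]·h[(k-j) mod 4]. y[0] = 2×1 + 2×4 + 1×3 + 3×4 = 25; y[1] = 2×4 + 2×1 + 1×4 + 3×3 = 23; y[2] = 2×3 + 2×4 + 1×1 + 3×4 = 27; y[3] = 2×4 + 2×3 + 1×4 + 3×1 = 21. Result: [25, 23, 27, 21]

[25, 23, 27, 21]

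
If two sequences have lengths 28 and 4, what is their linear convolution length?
Linear/full convolution length: m + n - 1 = 28 + 4 - 1 = 31

31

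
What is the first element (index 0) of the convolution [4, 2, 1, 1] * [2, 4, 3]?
Use y[k] = Σ_i a[i]·b[k-i] at k=0. y[0] = 4×2 = 8

8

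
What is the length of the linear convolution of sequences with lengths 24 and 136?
Linear/full convolution length: m + n - 1 = 24 + 136 - 1 = 159

159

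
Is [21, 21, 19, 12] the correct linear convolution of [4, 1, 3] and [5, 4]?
Recompute linear convolution of [4, 1, 3] and [5, 4]: y[0] = 4×5 = 20; y[1] = 4×4 + 1×5 = 21; y[2] = 1×4 + 3×5 = 19; y[3] = 3×4 = 12 → [20, 21, 19, 12]. Compare to given [21, 21, 19, 12]: they differ at index 0: given 21, correct 20, so answer: No

No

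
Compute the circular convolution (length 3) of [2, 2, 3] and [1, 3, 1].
Use y[k] = Σ_j u[j]·v[(k-j) mod 3]. y[0] = 2×1 + 2×1 + 3×3 = 13; y[1] = 2×3 + 2×1 + 3×1 = 11; y[2] = 2×1 + 2×3 + 3×1 = 11. Result: [13, 11, 11]

[13, 11, 11]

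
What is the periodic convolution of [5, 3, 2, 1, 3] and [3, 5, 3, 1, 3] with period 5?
Use y[k] = Σ_j a[j]·b[(k-j) mod 5]. y[0] = 5×3 + 3×3 + 2×1 + 1×3 + 3×5 = 44; y[1] = 5×5 + 3×3 + 2×3 + 1×1 + 3×3 = 50; y[2] = 5×3 + 3×5 + 2×3 + 1×3 + 3×1 = 42; y[3] = 5×1 + 3×3 + 2×5 + 1×3 + 3×3 = 36; y[4] = 5×3 + 3×1 + 2×3 + 1×5 + 3×3 = 38. Result: [44, 50, 42, 36, 38]

[44, 50, 42, 36, 38]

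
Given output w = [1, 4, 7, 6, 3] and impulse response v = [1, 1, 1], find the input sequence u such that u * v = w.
Deconvolve w=[1, 4, 7, 6, 3] by v=[1, 1, 1]. Since v[0]=1, solve forward: u[0] = w[0] / 1 = 1; u[1] = (w[1] - 1×1) / 1 = 3; u[2] = (w[2] - 3×1 - 1×1) / 1 = 3. So u = [1, 3, 3]. Check by forward convolution: w[0] = 1×1 = 1; w[1] = 1×1 + 3×1 = 4; w[2] = 1×1 + 3×1 + 3×1 = 7; w[3] = 3×1 + 3×1 = 6; w[4] = 3×1 = 3

[1, 3, 3]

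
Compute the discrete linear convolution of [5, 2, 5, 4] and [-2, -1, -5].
y[0] = 5×-2 = -10; y[1] = 5×-1 + 2×-2 = -9; y[2] = 5×-5 + 2×-1 + 5×-2 = -37; y[3] = 2×-5 + 5×-1 + 4×-2 = -23; y[4] = 5×-5 + 4×-1 = -29; y[5] = 4×-5 = -20

[-10, -9, -37, -23, -29, -20]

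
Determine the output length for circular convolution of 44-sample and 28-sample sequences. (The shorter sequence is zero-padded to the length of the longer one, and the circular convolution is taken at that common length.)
Circular convolution (zero-padding the shorter input) has length max(m, n) = max(44, 28) = 44

44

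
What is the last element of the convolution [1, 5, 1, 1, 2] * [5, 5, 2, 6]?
Use y[k] = Σ_i a[i]·b[k-i] at k=7. y[7] = 2×6 = 12

12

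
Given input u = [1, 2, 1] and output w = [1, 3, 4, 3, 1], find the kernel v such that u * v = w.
Output length 5 = len(u) + len(v) - 1 ⇒ len(v) = 3. Solve v forward using v[k] = (w[k] - Σ_{i≥1} u[i]·v[k-i]) / u[0]: v[0] = w[0] / u[0] = 1 / 1 = 1; v[1] = (w[1] - 2×1) / u[0] = (3 - 2×1) / 1 = 1; v[2] = (w[2] - 2×1 - 1×1) / u[0] = (4 - 2×1 - 1×1) / 1 = 1. So v = [1, 1, 1]. Forward-check [1, 2, 1] * [1, 1, 1]: w[0] = 1×1 = 1; w[1] = 1×1 + 2×1 = 3; w[2] = 1×1 + 2×1 + 1×1 = 4; w[3] = 2×1 + 1×1 = 3; w[4] = 1×1 = 1 → [1, 3, 4, 3, 1] ✓

[1, 1, 1]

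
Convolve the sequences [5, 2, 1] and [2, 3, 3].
y[0] = 5×2 = 10; y[1] = 5×3 + 2×2 = 19; y[2] = 5×3 + 2×3 + 1×2 = 23; y[3] = 2×3 + 1×3 = 9; y[4] = 1×3 = 3

[10, 19, 23, 9, 3]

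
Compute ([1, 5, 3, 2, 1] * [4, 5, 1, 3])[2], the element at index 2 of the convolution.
Use y[k] = Σ_i a[i]·b[k-i] at k=2. y[2] = 1×1 + 5×5 + 3×4 = 38

38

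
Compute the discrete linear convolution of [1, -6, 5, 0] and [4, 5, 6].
y[0] = 1×4 = 4; y[1] = 1×5 + -6×4 = -19; y[2] = 1×6 + -6×5 + 5×4 = -4; y[3] = -6×6 + 5×5 + 0×4 = -11; y[4] = 5×6 + 0×5 = 30; y[5] = 0×6 = 0

[4, -19, -4, -11, 30, 0]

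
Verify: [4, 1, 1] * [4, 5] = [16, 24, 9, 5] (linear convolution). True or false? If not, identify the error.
Recompute linear convolution of [4, 1, 1] and [4, 5]: y[0] = 4×4 = 16; y[1] = 4×5 + 1×4 = 24; y[2] = 1×5 + 1×4 = 9; y[3] = 1×5 = 5 → [16, 24, 9, 5]. Given [16, 24, 9, 5] matches, so answer: Yes

Yes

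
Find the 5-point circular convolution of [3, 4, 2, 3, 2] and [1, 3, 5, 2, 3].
Use y[k] = Σ_j f[j]·g[(k-j) mod 5]. y[0] = 3×1 + 4×3 + 2×2 + 3×5 + 2×3 = 40; y[1] = 3×3 + 4×1 + 2×3 + 3×2 + 2×5 = 35; y[2] = 3×5 + 4×3 + 2×1 + 3×3 + 2×2 = 42; y[3] = 3×2 + 4×5 + 2×3 + 3×1 + 2×3 = 41; y[4] = 3×3 + 4×2 + 2×5 + 3×3 + 2×1 = 38. Result: [40, 35, 42, 41, 38]

[40, 35, 42, 41, 38]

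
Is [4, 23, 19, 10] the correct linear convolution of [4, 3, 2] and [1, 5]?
Recompute linear convolution of [4, 3, 2] and [1, 5]: y[0] = 4×1 = 4; y[1] = 4×5 + 3×1 = 23; y[2] = 3×5 + 2×1 = 17; y[3] = 2×5 = 10 → [4, 23, 17, 10]. Compare to given [4, 23, 19, 10]: they differ at index 2: given 19, correct 17, so answer: No

No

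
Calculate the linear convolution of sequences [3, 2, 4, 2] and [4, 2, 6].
y[0] = 3×4 = 12; y[1] = 3×2 + 2×4 = 14; y[2] = 3×6 + 2×2 + 4×4 = 38; y[3] = 2×6 + 4×2 + 2×4 = 28; y[4] = 4×6 + 2×2 = 28; y[5] = 2×6 = 12

[12, 14, 38, 28, 28, 12]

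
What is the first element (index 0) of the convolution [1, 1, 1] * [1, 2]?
Use y[k] = Σ_i a[i]·b[k-i] at k=0. y[0] = 1×1 = 1

1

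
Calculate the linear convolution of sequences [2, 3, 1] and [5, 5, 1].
y[0] = 2×5 = 10; y[1] = 2×5 + 3×5 = 25; y[2] = 2×1 + 3×5 + 1×5 = 22; y[3] = 3×1 + 1×5 = 8; y[4] = 1×1 = 1

[10, 25, 22, 8, 1]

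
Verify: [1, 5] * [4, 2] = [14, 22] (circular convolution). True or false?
Recompute circular convolution of [1, 5] and [4, 2]: y[0] = 1×4 + 5×2 = 14; y[1] = 1×2 + 5×4 = 22 → [14, 22]. Given [14, 22] matches, so answer: Yes

Yes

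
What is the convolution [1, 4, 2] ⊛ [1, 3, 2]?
y[0] = 1×1 = 1; y[1] = 1×3 + 4×1 = 7; y[2] = 1×2 + 4×3 + 2×1 = 16; y[3] = 4×2 + 2×3 = 14; y[4] = 2×2 = 4

[1, 7, 16, 14, 4]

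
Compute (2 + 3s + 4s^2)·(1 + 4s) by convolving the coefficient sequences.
Ascending coefficients: a = [2, 3, 4], b = [1, 4]. c[0] = 2×1 = 2; c[1] = 2×4 + 3×1 = 11; c[2] = 3×4 + 4×1 = 16; c[3] = 4×4 = 16. Result coefficients: [2, 11, 16, 16] → 2 + 11s + 16s^2 + 16s^3

2 + 11s + 16s^2 + 16s^3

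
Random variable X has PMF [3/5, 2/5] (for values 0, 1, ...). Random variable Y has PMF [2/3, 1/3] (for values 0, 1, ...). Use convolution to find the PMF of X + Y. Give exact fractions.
P(X+Y=k) = Σ_i P(X=i)·P(Y=k-i) — a convolution of [3/5, 2/5] and [2/3, 1/3]. P(X+Y=0) = (3/5)×(2/3) = 2/5; P(X+Y=1) = (3/5)×(1/3) + (2/5)×(2/3) = 1/5 + 4/15 = 7/15; P(X+Y=2) = (2/5)×(1/3) = 2/15. PMF: [2/5, 7/15, 2/15] (sums to 1 ✓)

[2/5, 7/15, 2/15]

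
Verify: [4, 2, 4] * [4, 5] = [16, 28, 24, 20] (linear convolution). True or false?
Recompute linear convolution of [4, 2, 4] and [4, 5]: y[0] = 4×4 = 16; y[1] = 4×5 + 2×4 = 28; y[2] = 2×5 + 4×4 = 26; y[3] = 4×5 = 20 → [16, 28, 26, 20]. Compare to given [16, 28, 24, 20]: they differ at index 2: given 24, correct 26, so answer: No

No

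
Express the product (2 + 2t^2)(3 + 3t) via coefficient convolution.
Ascending coefficients: a = [2, 0, 2], b = [3, 3]. c[0] = 2×3 = 6; c[1] = 2×3 + 0×3 = 6; c[2] = 0×3 + 2×3 = 6; c[3] = 2×3 = 6. Result coefficients: [6, 6, 6, 6] → 6 + 6t + 6t^2 + 6t^3

6 + 6t + 6t^2 + 6t^3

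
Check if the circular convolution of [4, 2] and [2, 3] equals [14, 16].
Recompute circular convolution of [4, 2] and [2, 3]: y[0] = 4×2 + 2×3 = 14; y[1] = 4×3 + 2×2 = 16 → [14, 16]. Given [14, 16] matches, so answer: Yes

Yes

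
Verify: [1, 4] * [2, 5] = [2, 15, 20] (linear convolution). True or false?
Recompute linear convolution of [1, 4] and [2, 5]: y[0] = 1×2 = 2; y[1] = 1×5 + 4×2 = 13; y[2] = 4×5 = 20 → [2, 13, 20]. Compare to given [2, 15, 20]: they differ at index 1: given 15, correct 13, so answer: No

No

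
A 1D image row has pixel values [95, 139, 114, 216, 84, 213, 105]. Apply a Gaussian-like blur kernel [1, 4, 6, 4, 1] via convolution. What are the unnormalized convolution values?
Convolve image row [95, 139, 114, 216, 84, 213, 105] with kernel [1, 4, 6, 4, 1]: y[0] = 95×1 = 95; y[1] = 95×4 + 139×1 = 519; y[2] = 95×6 + 139×4 + 114×1 = 1240; y[3] = 95×4 + 139×6 + 114×4 + 216×1 = 1886; y[4] = 95×1 + 139×4 + 114×6 + 216×4 + 84×1 = 2283; y[5] = 139×1 + 114×4 + 216×6 + 84×4 + 213×1 = 2440; y[6] = 114×1 + 216×4 + 84×6 + 213×4 + 105×1 = 2439; y[7] = 216×1 + 84×4 + 213×6 + 105×4 = 2250; y[8] = 84×1 + 213×4 + 105×6 = 1566; y[9] = 213×1 + 105×4 = 633; y[10] = 105×1 = 105 → [95, 519, 1240, 1886, 2283, 2440, 2439, 2250, 1566, 633, 105]. Normalization factor = sum(kernel) = 16.

[95, 519, 1240, 1886, 2283, 2440, 2439, 2250, 1566, 633, 105]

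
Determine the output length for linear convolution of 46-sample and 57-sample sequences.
Linear/full convolution length: m + n - 1 = 46 + 57 - 1 = 102

102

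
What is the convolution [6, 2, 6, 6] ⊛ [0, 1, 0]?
y[0] = 6×0 = 0; y[1] = 6×1 + 2×0 = 6; y[2] = 6×0 + 2×1 + 6×0 = 2; y[3] = 2×0 + 6×1 + 6×0 = 6; y[4] = 6×0 + 6×1 = 6; y[5] = 6×0 = 0

[0, 6, 2, 6, 6, 0]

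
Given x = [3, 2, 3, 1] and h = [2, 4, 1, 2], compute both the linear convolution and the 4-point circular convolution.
Linear: y_lin[0] = 3×2 = 6; y_lin[1] = 3×4 + 2×2 = 16; y_lin[2] = 3×1 + 2×4 + 3×2 = 17; y_lin[3] = 3×2 + 2×1 + 3×4 + 1×2 = 22; y_lin[4] = 2×2 + 3×1 + 1×4 = 11; y_lin[5] = 3×2 + 1×1 = 7; y_lin[6] = 1×2 = 2 → [6, 16, 17, 22, 11, 7, 2]. Circular (length 4): y[0] = 3×2 + 2×2 + 3×1 + 1×4 = 17; y[1] = 3×4 + 2×2 + 3×2 + 1×1 = 23; y[2] = 3×1 + 2×4 + 3×2 + 1×2 = 19; y[3] = 3×2 + 2×1 + 3×4 + 1×2 = 22 → [17, 23, 19, 22]

Linear: [6, 16, 17, 22, 11, 7, 2], Circular: [17, 23, 19, 22]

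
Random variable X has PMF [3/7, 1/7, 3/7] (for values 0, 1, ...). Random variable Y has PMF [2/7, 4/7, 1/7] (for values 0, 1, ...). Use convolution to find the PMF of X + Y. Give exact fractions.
P(X+Y=k) = Σ_i P(X=i)·P(Y=k-i) — a convolution of [3/7, 1/7, 3/7] and [2/7, 4/7, 1/7]. P(X+Y=0) = (3/7)×(2/7) = 6/49; P(X+Y=1) = (3/7)×(4/7) + (1/7)×(2/7) = 12/49 + 2/49 = 2/7; P(X+Y=2) = (3/7)×(1/7) + (1/7)×(4/7) + (3/7)×(2/7) = 3/49 + 4/49 + 6/49 = 13/49; P(X+Y=3) = (1/7)×(1/7) + (3/7)×(4/7) = 1/49 + 12/49 = 13/49; P(X+Y=4) = (3/7)×(1/7) = 3/49. PMF: [6/49, 2/7, 13/49, 13/49, 3/49] (sums to 1 ✓)

[6/49, 2/7, 13/49, 13/49, 3/49]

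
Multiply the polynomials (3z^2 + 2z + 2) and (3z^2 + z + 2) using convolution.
Ascending coefficients: a = [2, 2, 3], b = [2, 1, 3]. c[0] = 2×2 = 4; c[1] = 2×1 + 2×2 = 6; c[2] = 2×3 + 2×1 + 3×2 = 14; c[3] = 2×3 + 3×1 = 9; c[4] = 3×3 = 9. Result coefficients: [4, 6, 14, 9, 9] → 9z^4 + 9z^3 + 14z^2 + 6z + 4

9z^4 + 9z^3 + 14z^2 + 6z + 4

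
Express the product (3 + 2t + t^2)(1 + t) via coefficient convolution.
Ascending coefficients: a = [3, 2, 1], b = [1, 1]. c[0] = 3×1 = 3; c[1] = 3×1 + 2×1 = 5; c[2] = 2×1 + 1×1 = 3; c[3] = 1×1 = 1. Result coefficients: [3, 5, 3, 1] → 3 + 5t + 3t^2 + t^3

3 + 5t + 3t^2 + t^3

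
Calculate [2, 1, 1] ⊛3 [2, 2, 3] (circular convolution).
Use y[k] = Σ_j a[j]·b[(k-j) mod 3]. y[0] = 2×2 + 1×3 + 1×2 = 9; y[1] = 2×2 + 1×2 + 1×3 = 9; y[2] = 2×3 + 1×2 + 1×2 = 10. Result: [9, 9, 10]

[9, 9, 10]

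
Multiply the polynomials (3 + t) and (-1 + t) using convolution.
Ascending coefficients: a = [3, 1], b = [-1, 1]. c[0] = 3×-1 = -3; c[1] = 3×1 + 1×-1 = 2; c[2] = 1×1 = 1. Result coefficients: [-3, 2, 1] → -3 + 2t + t^2

-3 + 2t + t^2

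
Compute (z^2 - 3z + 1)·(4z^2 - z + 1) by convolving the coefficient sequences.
Ascending coefficients: a = [1, -3, 1], b = [1, -1, 4]. c[0] = 1×1 = 1; c[1] = 1×-1 + -3×1 = -4; c[2] = 1×4 + -3×-1 + 1×1 = 8; c[3] = -3×4 + 1×-1 = -13; c[4] = 1×4 = 4. Result coefficients: [1, -4, 8, -13, 4] → 4z^4 - 13z^3 + 8z^2 - 4z + 1

4z^4 - 13z^3 + 8z^2 - 4z + 1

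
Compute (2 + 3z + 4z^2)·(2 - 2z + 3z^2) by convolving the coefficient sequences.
Ascending coefficients: a = [2, 3, 4], b = [2, -2, 3]. c[0] = 2×2 = 4; c[1] = 2×-2 + 3×2 = 2; c[2] = 2×3 + 3×-2 + 4×2 = 8; c[3] = 3×3 + 4×-2 = 1; c[4] = 4×3 = 12. Result coefficients: [4, 2, 8, 1, 12] → 4 + 2z + 8z^2 + z^3 + 12z^4

4 + 2z + 8z^2 + z^3 + 12z^4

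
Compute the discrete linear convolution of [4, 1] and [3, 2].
y[0] = 4×3 = 12; y[1] = 4×2 + 1×3 = 11; y[2] = 1×2 = 2

[12, 11, 2]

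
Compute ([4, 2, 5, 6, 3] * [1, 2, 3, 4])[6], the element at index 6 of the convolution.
Use y[k] = Σ_i a[i]·b[k-i] at k=6. y[6] = 6×4 + 3×3 = 33

33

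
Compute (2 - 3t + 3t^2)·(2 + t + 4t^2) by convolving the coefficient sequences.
Ascending coefficients: a = [2, -3, 3], b = [2, 1, 4]. c[0] = 2×2 = 4; c[1] = 2×1 + -3×2 = -4; c[2] = 2×4 + -3×1 + 3×2 = 11; c[3] = -3×4 + 3×1 = -9; c[4] = 3×4 = 12. Result coefficients: [4, -4, 11, -9, 12] → 4 - 4t + 11t^2 - 9t^3 + 12t^4

4 - 4t + 11t^2 - 9t^3 + 12t^4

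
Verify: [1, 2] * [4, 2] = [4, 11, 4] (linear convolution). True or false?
Recompute linear convolution of [1, 2] and [4, 2]: y[0] = 1×4 = 4; y[1] = 1×2 + 2×4 = 10; y[2] = 2×2 = 4 → [4, 10, 4]. Compare to given [4, 11, 4]: they differ at index 1: given 11, correct 10, so answer: No

No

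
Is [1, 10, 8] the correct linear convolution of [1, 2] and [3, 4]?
Recompute linear convolution of [1, 2] and [3, 4]: y[0] = 1×3 = 3; y[1] = 1×4 + 2×3 = 10; y[2] = 2×4 = 8 → [3, 10, 8]. Compare to given [1, 10, 8]: they differ at index 0: given 1, correct 3, so answer: No

No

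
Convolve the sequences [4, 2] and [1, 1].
y[0] = 4×1 = 4; y[1] = 4×1 + 2×1 = 6; y[2] = 2×1 = 2

[4, 6, 2]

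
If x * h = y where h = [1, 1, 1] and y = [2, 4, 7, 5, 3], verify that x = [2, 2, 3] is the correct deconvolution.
Forward-compute [2, 2, 3] * [1, 1, 1]: y[0] = 2×1 = 2; y[1] = 2×1 + 2×1 = 4; y[2] = 2×1 + 2×1 + 3×1 = 7; y[3] = 2×1 + 3×1 = 5; y[4] = 3×1 = 3 → [2, 4, 7, 5, 3]. Matches given y = [2, 4, 7, 5, 3], so verified.

Verified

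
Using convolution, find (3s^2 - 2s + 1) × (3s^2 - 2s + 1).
Ascending coefficients: a = [1, -2, 3], b = [1, -2, 3]. c[0] = 1×1 = 1; c[1] = 1×-2 + -2×1 = -4; c[2] = 1×3 + -2×-2 + 3×1 = 10; c[3] = -2×3 + 3×-2 = -12; c[4] = 3×3 = 9. Result coefficients: [1, -4, 10, -12, 9] → 9s^4 - 12s^3 + 10s^2 - 4s + 1

9s^4 - 12s^3 + 10s^2 - 4s + 1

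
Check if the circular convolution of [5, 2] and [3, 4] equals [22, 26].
Recompute circular convolution of [5, 2] and [3, 4]: y[0] = 5×3 + 2×4 = 23; y[1] = 5×4 + 2×3 = 26 → [23, 26]. Compare to given [22, 26]: they differ at index 0: given 22, correct 23, so answer: No

No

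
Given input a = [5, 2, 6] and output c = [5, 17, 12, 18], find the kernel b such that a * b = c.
Output length 4 = len(a) + len(b) - 1 ⇒ len(b) = 2. Solve b forward using b[k] = (c[k] - Σ_{i≥1} a[i]·b[k-i]) / a[0]: b[0] = c[0] / a[0] = 5 / 5 = 1; b[1] = (c[1] - 2×1) / a[0] = (17 - 2×1) / 5 = 3. So b = [1, 3]. Forward-check [5, 2, 6] * [1, 3]: c[0] = 5×1 = 5; c[1] = 5×3 + 2×1 = 17; c[2] = 2×3 + 6×1 = 12; c[3] = 6×3 = 18 → [5, 17, 12, 18] ✓

[1, 3]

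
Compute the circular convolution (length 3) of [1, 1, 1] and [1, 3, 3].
Use y[k] = Σ_j u[j]·v[(k-j) mod 3]. y[0] = 1×1 + 1×3 + 1×3 = 7; y[1] = 1×3 + 1×1 + 1×3 = 7; y[2] = 1×3 + 1×3 + 1×1 = 7. Result: [7, 7, 7]

[7, 7, 7]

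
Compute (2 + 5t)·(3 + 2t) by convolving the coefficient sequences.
Ascending coefficients: a = [2, 5], b = [3, 2]. c[0] = 2×3 = 6; c[1] = 2×2 + 5×3 = 19; c[2] = 5×2 = 10. Result coefficients: [6, 19, 10] → 6 + 19t + 10t^2

6 + 19t + 10t^2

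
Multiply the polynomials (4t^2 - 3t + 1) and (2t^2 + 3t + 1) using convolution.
Ascending coefficients: a = [1, -3, 4], b = [1, 3, 2]. c[0] = 1×1 = 1; c[1] = 1×3 + -3×1 = 0; c[2] = 1×2 + -3×3 + 4×1 = -3; c[3] = -3×2 + 4×3 = 6; c[4] = 4×2 = 8. Result coefficients: [1, 0, -3, 6, 8] → 8t^4 + 6t^3 - 3t^2 + 1

8t^4 + 6t^3 - 3t^2 + 1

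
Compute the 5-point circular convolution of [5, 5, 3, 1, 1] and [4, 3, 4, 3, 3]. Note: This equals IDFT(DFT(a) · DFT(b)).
Either evaluate y[k] = Σ_j a[j]·b[(k-j) mod 5] directly, or use IDFT(DFT(a) · DFT(b)). y[0] = 5×4 + 5×3 + 3×3 + 1×4 + 1×3 = 51; y[1] = 5×3 + 5×4 + 3×3 + 1×3 + 1×4 = 51; y[2] = 5×4 + 5×3 + 3×4 + 1×3 + 1×3 = 53; y[3] = 5×3 + 5×4 + 3×3 + 1×4 + 1×3 = 51; y[4] = 5×3 + 5×3 + 3×4 + 1×3 + 1×4 = 49. Result: [51, 51, 53, 51, 49]

[51, 51, 53, 51, 49]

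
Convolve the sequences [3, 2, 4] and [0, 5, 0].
y[0] = 3×0 = 0; y[1] = 3×5 + 2×0 = 15; y[2] = 3×0 + 2×5 + 4×0 = 10; y[3] = 2×0 + 4×5 = 20; y[4] = 4×0 = 0

[0, 15, 10, 20, 0]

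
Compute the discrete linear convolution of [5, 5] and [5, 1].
y[0] = 5×5 = 25; y[1] = 5×1 + 5×5 = 30; y[2] = 5×1 = 5

[25, 30, 5]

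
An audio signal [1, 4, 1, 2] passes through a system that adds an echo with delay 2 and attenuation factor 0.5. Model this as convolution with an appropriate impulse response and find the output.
Direct-path + delayed-attenuated-path model → impulse response h = [1, 0, 0.5] (1 at lag 0, 0.5 at lag 2). Output y[n] = x[n] + 0.5·x[n - 2] (with x[n] = 0 outside 0..3): y[0] = 1 + 0.5×0 = 1; y[1] = 4 + 0.5×0 = 4; y[2] = 1 + 0.5×1 = 1.5; y[3] = 2 + 0.5×4 = 4.0; y[4] = 0 + 0.5×1 = 0.5; y[5] = 0 + 0.5×2 = 1.0. So y = [1, 4, 1.5, 4.0, 0.5, 1.0]

[1, 4, 1.5, 4.0, 0.5, 1.0]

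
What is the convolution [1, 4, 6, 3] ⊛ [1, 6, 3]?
y[0] = 1×1 = 1; y[1] = 1×6 + 4×1 = 10; y[2] = 1×3 + 4×6 + 6×1 = 33; y[3] = 4×3 + 6×6 + 3×1 = 51; y[4] = 6×3 + 3×6 = 36; y[5] = 3×3 = 9

[1, 10, 33, 51, 36, 9]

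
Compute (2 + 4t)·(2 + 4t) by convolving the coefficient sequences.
Ascending coefficients: a = [2, 4], b = [2, 4]. c[0] = 2×2 = 4; c[1] = 2×4 + 4×2 = 16; c[2] = 4×4 = 16. Result coefficients: [4, 16, 16] → 4 + 16t + 16t^2

4 + 16t + 16t^2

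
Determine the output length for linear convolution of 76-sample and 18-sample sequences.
Linear/full convolution length: m + n - 1 = 76 + 18 - 1 = 93

93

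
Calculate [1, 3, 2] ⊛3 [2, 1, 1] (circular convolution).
Use y[k] = Σ_j s[j]·t[(k-j) mod 3]. y[0] = 1×2 + 3×1 + 2×1 = 7; y[1] = 1×1 + 3×2 + 2×1 = 9; y[2] = 1×1 + 3×1 + 2×2 = 8. Result: [7, 9, 8]

[7, 9, 8]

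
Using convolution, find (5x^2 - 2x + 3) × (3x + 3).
Ascending coefficients: a = [3, -2, 5], b = [3, 3]. c[0] = 3×3 = 9; c[1] = 3×3 + -2×3 = 3; c[2] = -2×3 + 5×3 = 9; c[3] = 5×3 = 15. Result coefficients: [9, 3, 9, 15] → 15x^3 + 9x^2 + 3x + 9

15x^3 + 9x^2 + 3x + 9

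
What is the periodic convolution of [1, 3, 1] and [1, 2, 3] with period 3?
Use y[k] = Σ_j u[j]·v[(k-j) mod 3]. y[0] = 1×1 + 3×3 + 1×2 = 12; y[1] = 1×2 + 3×1 + 1×3 = 8; y[2] = 1×3 + 3×2 + 1×1 = 10. Result: [12, 8, 10]

[12, 8, 10]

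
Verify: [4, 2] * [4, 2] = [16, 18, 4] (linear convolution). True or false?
Recompute linear convolution of [4, 2] and [4, 2]: y[0] = 4×4 = 16; y[1] = 4×2 + 2×4 = 16; y[2] = 2×2 = 4 → [16, 16, 4]. Compare to given [16, 18, 4]: they differ at index 1: given 18, correct 16, so answer: No

No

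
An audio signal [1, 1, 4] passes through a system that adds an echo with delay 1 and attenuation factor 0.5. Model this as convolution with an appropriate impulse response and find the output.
Direct-path + delayed-attenuated-path model → impulse response h = [1, 0.5] (1 at lag 0, 0.5 at lag 1). Output y[n] = x[n] + 0.5·x[n - 1] (with x[n] = 0 outside 0..2): y[0] = 1 + 0.5×0 = 1; y[1] = 1 + 0.5×1 = 1.5; y[2] = 4 + 0.5×1 = 4.5; y[3] = 0 + 0.5×4 = 2.0. So y = [1, 1.5, 4.5, 2.0]

[1, 1.5, 4.5, 2.0]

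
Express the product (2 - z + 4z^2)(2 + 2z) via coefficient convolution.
Ascending coefficients: a = [2, -1, 4], b = [2, 2]. c[0] = 2×2 = 4; c[1] = 2×2 + -1×2 = 2; c[2] = -1×2 + 4×2 = 6; c[3] = 4×2 = 8. Result coefficients: [4, 2, 6, 8] → 4 + 2z + 6z^2 + 8z^3

4 + 2z + 6z^2 + 8z^3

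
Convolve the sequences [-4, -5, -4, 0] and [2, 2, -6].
y[0] = -4×2 = -8; y[1] = -4×2 + -5×2 = -18; y[2] = -4×-6 + -5×2 + -4×2 = 6; y[3] = -5×-6 + -4×2 + 0×2 = 22; y[4] = -4×-6 + 0×2 = 24; y[5] = 0×-6 = 0

[-8, -18, 6, 22, 24, 0]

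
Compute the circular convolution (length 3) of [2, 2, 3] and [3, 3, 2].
Use y[k] = Σ_j f[j]·g[(k-j) mod 3]. y[0] = 2×3 + 2×2 + 3×3 = 19; y[1] = 2×3 + 2×3 + 3×2 = 18; y[2] = 2×2 + 2×3 + 3×3 = 19. Result: [19, 18, 19]

[19, 18, 19]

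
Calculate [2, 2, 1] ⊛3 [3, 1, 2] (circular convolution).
Use y[k] = Σ_j x[j]·h[(k-j) mod 3]. y[0] = 2×3 + 2×2 + 1×1 = 11; y[1] = 2×1 + 2×3 + 1×2 = 10; y[2] = 2×2 + 2×1 + 1×3 = 9. Result: [11, 10, 9]

[11, 10, 9]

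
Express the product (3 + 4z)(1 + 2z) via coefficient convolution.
Ascending coefficients: a = [3, 4], b = [1, 2]. c[0] = 3×1 = 3; c[1] = 3×2 + 4×1 = 10; c[2] = 4×2 = 8. Result coefficients: [3, 10, 8] → 3 + 10z + 8z^2

3 + 10z + 8z^2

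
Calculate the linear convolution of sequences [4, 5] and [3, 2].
y[0] = 4×3 = 12; y[1] = 4×2 + 5×3 = 23; y[2] = 5×2 = 10

[12, 23, 10]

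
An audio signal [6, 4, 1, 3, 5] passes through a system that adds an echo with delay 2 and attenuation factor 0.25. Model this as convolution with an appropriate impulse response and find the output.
Direct-path + delayed-attenuated-path model → impulse response h = [1, 0, 0.25] (1 at lag 0, 0.25 at lag 2). Output y[n] = x[n] + 0.25·x[n - 2] (with x[n] = 0 outside 0..4): y[0] = 6 + 0.25×0 = 6; y[1] = 4 + 0.25×0 = 4; y[2] = 1 + 0.25×6 = 2.5; y[3] = 3 + 0.25×4 = 4.0; y[4] = 5 + 0.25×1 = 5.25; y[5] = 0 + 0.25×3 = 0.75; y[6] = 0 + 0.25×5 = 1.25. So y = [6, 4, 2.5, 4.0, 5.25, 0.75, 1.25]

[6, 4, 2.5, 4.0, 5.25, 0.75, 1.25]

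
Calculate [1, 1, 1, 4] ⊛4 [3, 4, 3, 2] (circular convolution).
Use y[k] = Σ_j u[j]·v[(k-j) mod 4]. y[0] = 1×3 + 1×2 + 1×3 + 4×4 = 24; y[1] = 1×4 + 1×3 + 1×2 + 4×3 = 21; y[2] = 1×3 + 1×4 + 1×3 + 4×2 = 18; y[3] = 1×2 + 1×3 + 1×4 + 4×3 = 21. Result: [24, 21, 18, 21]

[24, 21, 18, 21]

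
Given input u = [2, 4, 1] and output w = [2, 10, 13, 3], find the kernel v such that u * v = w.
Output length 4 = len(u) + len(v) - 1 ⇒ len(v) = 2. Solve v forward using v[k] = (w[k] - Σ_{i≥1} u[i]·v[k-i]) / u[0]: v[0] = w[0] / u[0] = 2 / 2 = 1; v[1] = (w[1] - 4×1) / u[0] = (10 - 4×1) / 2 = 3. So v = [1, 3]. Forward-check [2, 4, 1] * [1, 3]: w[0] = 2×1 = 2; w[1] = 2×3 + 4×1 = 10; w[2] = 4×3 + 1×1 = 13; w[3] = 1×3 = 3 → [2, 10, 13, 3] ✓

[1, 3]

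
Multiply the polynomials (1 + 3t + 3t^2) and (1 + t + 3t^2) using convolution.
Ascending coefficients: a = [1, 3, 3], b = [1, 1, 3]. c[0] = 1×1 = 1; c[1] = 1×1 + 3×1 = 4; c[2] = 1×3 + 3×1 + 3×1 = 9; c[3] = 3×3 + 3×1 = 12; c[4] = 3×3 = 9. Result coefficients: [1, 4, 9, 12, 9] → 1 + 4t + 9t^2 + 12t^3 + 9t^4

1 + 4t + 9t^2 + 12t^3 + 9t^4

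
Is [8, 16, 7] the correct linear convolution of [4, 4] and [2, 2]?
Recompute linear convolution of [4, 4] and [2, 2]: y[0] = 4×2 = 8; y[1] = 4×2 + 4×2 = 16; y[2] = 4×2 = 8 → [8, 16, 8]. Compare to given [8, 16, 7]: they differ at index 2: given 7, correct 8, so answer: No

No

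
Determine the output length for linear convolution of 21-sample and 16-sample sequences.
Linear/full convolution length: m + n - 1 = 21 + 16 - 1 = 36

36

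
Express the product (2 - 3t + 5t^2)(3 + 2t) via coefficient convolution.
Ascending coefficients: a = [2, -3, 5], b = [3, 2]. c[0] = 2×3 = 6; c[1] = 2×2 + -3×3 = -5; c[2] = -3×2 + 5×3 = 9; c[3] = 5×2 = 10. Result coefficients: [6, -5, 9, 10] → 6 - 5t + 9t^2 + 10t^3

6 - 5t + 9t^2 + 10t^3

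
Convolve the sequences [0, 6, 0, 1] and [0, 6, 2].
y[0] = 0×0 = 0; y[1] = 0×6 + 6×0 = 0; y[2] = 0×2 + 6×6 + 0×0 = 36; y[3] = 6×2 + 0×6 + 1×0 = 12; y[4] = 0×2 + 1×6 = 6; y[5] = 1×2 = 2

[0, 0, 36, 12, 6, 2]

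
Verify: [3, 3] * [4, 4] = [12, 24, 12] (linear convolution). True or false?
Recompute linear convolution of [3, 3] and [4, 4]: y[0] = 3×4 = 12; y[1] = 3×4 + 3×4 = 24; y[2] = 3×4 = 12 → [12, 24, 12]. Given [12, 24, 12] matches, so answer: Yes

Yes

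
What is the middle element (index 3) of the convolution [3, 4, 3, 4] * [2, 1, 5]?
Use y[k] = Σ_i a[i]·b[k-i] at k=3. y[3] = 4×5 + 3×1 + 4×2 = 31

31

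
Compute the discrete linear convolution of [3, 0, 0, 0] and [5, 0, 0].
y[0] = 3×5 = 15; y[1] = 3×0 + 0×5 = 0; y[2] = 3×0 + 0×0 + 0×5 = 0; y[3] = 0×0 + 0×0 + 0×5 = 0; y[4] = 0×0 + 0×0 = 0; y[5] = 0×0 = 0

[15, 0, 0, 0, 0, 0]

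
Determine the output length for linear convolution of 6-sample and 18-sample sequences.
Linear/full convolution length: m + n - 1 = 6 + 18 - 1 = 23

23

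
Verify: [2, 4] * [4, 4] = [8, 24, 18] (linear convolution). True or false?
Recompute linear convolution of [2, 4] and [4, 4]: y[0] = 2×4 = 8; y[1] = 2×4 + 4×4 = 24; y[2] = 4×4 = 16 → [8, 24, 16]. Compare to given [8, 24, 18]: they differ at index 2: given 18, correct 16, so answer: No

No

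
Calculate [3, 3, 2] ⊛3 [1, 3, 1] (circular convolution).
Use y[k] = Σ_j a[j]·b[(k-j) mod 3]. y[0] = 3×1 + 3×1 + 2×3 = 12; y[1] = 3×3 + 3×1 + 2×1 = 14; y[2] = 3×1 + 3×3 + 2×1 = 14. Result: [12, 14, 14]

[12, 14, 14]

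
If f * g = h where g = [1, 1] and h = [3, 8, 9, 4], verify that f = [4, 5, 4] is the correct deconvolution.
Forward-compute [4, 5, 4] * [1, 1]: h[0] = 4×1 = 4; h[1] = 4×1 + 5×1 = 9; h[2] = 5×1 + 4×1 = 9; h[3] = 4×1 = 4 → [4, 9, 9, 4]. Does not match given h = [3, 8, 9, 4].

Not verified. [4, 5, 4] * [1, 1] = [4, 9, 9, 4], which differs from [3, 8, 9, 4] at index 0.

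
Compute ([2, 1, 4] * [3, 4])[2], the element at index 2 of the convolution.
Use y[k] = Σ_i a[i]·b[k-i] at k=2. y[2] = 1×4 + 4×3 = 16

16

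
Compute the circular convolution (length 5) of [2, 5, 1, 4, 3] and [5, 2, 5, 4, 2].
Use y[k] = Σ_j x[j]·h[(k-j) mod 5]. y[0] = 2×5 + 5×2 + 1×4 + 4×5 + 3×2 = 50; y[1] = 2×2 + 5×5 + 1×2 + 4×4 + 3×5 = 62; y[2] = 2×5 + 5×2 + 1×5 + 4×2 + 3×4 = 45; y[3] = 2×4 + 5×5 + 1×2 + 4×5 + 3×2 = 61; y[4] = 2×2 + 5×4 + 1×5 + 4×2 + 3×5 = 52. Result: [50, 62, 45, 61, 52]

[50, 62, 45, 61, 52]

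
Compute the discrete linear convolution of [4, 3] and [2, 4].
y[0] = 4×2 = 8; y[1] = 4×4 + 3×2 = 22; y[2] = 3×4 = 12

[8, 22, 12]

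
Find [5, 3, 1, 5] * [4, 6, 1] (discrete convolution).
y[0] = 5×4 = 20; y[1] = 5×6 + 3×4 = 42; y[2] = 5×1 + 3×6 + 1×4 = 27; y[3] = 3×1 + 1×6 + 5×4 = 29; y[4] = 1×1 + 5×6 = 31; y[5] = 5×1 = 5

[20, 42, 27, 29, 31, 5]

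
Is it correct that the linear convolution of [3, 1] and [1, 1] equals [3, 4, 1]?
Recompute linear convolution of [3, 1] and [1, 1]: y[0] = 3×1 = 3; y[1] = 3×1 + 1×1 = 4; y[2] = 1×1 = 1 → [3, 4, 1]. Given [3, 4, 1] matches, so answer: Yes

Yes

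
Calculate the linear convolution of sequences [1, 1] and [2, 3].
y[0] = 1×2 = 2; y[1] = 1×3 + 1×2 = 5; y[2] = 1×3 = 3

[2, 5, 3]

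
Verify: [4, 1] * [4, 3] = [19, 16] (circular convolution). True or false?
Recompute circular convolution of [4, 1] and [4, 3]: y[0] = 4×4 + 1×3 = 19; y[1] = 4×3 + 1×4 = 16 → [19, 16]. Given [19, 16] matches, so answer: Yes

Yes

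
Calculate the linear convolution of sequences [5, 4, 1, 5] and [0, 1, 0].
y[0] = 5×0 = 0; y[1] = 5×1 + 4×0 = 5; y[2] = 5×0 + 4×1 + 1×0 = 4; y[3] = 4×0 + 1×1 + 5×0 = 1; y[4] = 1×0 + 5×1 = 5; y[5] = 5×0 = 0

[0, 5, 4, 1, 5, 0]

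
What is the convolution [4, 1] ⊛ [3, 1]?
y[0] = 4×3 = 12; y[1] = 4×1 + 1×3 = 7; y[2] = 1×1 = 1

[12, 7, 1]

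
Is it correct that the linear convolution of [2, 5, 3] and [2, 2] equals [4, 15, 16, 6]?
Recompute linear convolution of [2, 5, 3] and [2, 2]: y[0] = 2×2 = 4; y[1] = 2×2 + 5×2 = 14; y[2] = 5×2 + 3×2 = 16; y[3] = 3×2 = 6 → [4, 14, 16, 6]. Compare to given [4, 15, 16, 6]: they differ at index 1: given 15, correct 14, so answer: No

No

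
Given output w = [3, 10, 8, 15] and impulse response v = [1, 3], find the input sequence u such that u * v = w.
Deconvolve w=[3, 10, 8, 15] by v=[1, 3]. Since v[0]=1, solve forward: u[0] = w[0] / 1 = 3; u[1] = (w[1] - 3×3) / 1 = 1; u[2] = (w[2] - 1×3) / 1 = 5. So u = [3, 1, 5]. Check by forward convolution: w[0] = 3×1 = 3; w[1] = 3×3 + 1×1 = 10; w[2] = 1×3 + 5×1 = 8; w[3] = 5×3 = 15

[3, 1, 5]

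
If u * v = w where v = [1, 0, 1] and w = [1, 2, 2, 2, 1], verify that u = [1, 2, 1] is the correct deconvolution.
Forward-compute [1, 2, 1] * [1, 0, 1]: w[0] = 1×1 = 1; w[1] = 1×0 + 2×1 = 2; w[2] = 1×1 + 2×0 + 1×1 = 2; w[3] = 2×1 + 1×0 = 2; w[4] = 1×1 = 1 → [1, 2, 2, 2, 1]. Matches given w = [1, 2, 2, 2, 1], so verified.

Verified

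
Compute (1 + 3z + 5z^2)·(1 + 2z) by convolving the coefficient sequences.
Ascending coefficients: a = [1, 3, 5], b = [1, 2]. c[0] = 1×1 = 1; c[1] = 1×2 + 3×1 = 5; c[2] = 3×2 + 5×1 = 11; c[3] = 5×2 = 10. Result coefficients: [1, 5, 11, 10] → 1 + 5z + 11z^2 + 10z^3

1 + 5z + 11z^2 + 10z^3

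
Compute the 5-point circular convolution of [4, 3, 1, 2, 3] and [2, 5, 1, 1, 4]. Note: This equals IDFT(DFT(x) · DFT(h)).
Either evaluate y[k] = Σ_j x[j]·h[(k-j) mod 5] directly, or use IDFT(DFT(x) · DFT(h)). y[0] = 4×2 + 3×4 + 1×1 + 2×1 + 3×5 = 38; y[1] = 4×5 + 3×2 + 1×4 + 2×1 + 3×1 = 35; y[2] = 4×1 + 3×5 + 1×2 + 2×4 + 3×1 = 32; y[3] = 4×1 + 3×1 + 1×5 + 2×2 + 3×4 = 28; y[4] = 4×4 + 3×1 + 1×1 + 2×5 + 3×2 = 36. Result: [38, 35, 32, 28, 36]

[38, 35, 32, 28, 36]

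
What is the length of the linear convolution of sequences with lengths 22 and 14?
Linear/full convolution length: m + n - 1 = 22 + 14 - 1 = 35

35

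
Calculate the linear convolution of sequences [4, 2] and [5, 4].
y[0] = 4×5 = 20; y[1] = 4×4 + 2×5 = 26; y[2] = 2×4 = 8

[20, 26, 8]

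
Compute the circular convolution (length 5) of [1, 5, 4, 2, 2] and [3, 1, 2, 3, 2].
Use y[k] = Σ_j s[j]·t[(k-j) mod 5]. y[0] = 1×3 + 5×2 + 4×3 + 2×2 + 2×1 = 31; y[1] = 1×1 + 5×3 + 4×2 + 2×3 + 2×2 = 34; y[2] = 1×2 + 5×1 + 4×3 + 2×2 + 2×3 = 29; y[3] = 1×3 + 5×2 + 4×1 + 2×3 + 2×2 = 27; y[4] = 1×2 + 5×3 + 4×2 + 2×1 + 2×3 = 33. Result: [31, 34, 29, 27, 33]

[31, 34, 29, 27, 33]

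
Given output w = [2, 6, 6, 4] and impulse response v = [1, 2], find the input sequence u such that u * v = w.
Deconvolve w=[2, 6, 6, 4] by v=[1, 2]. Since v[0]=1, solve forward: u[0] = w[0] / 1 = 2; u[1] = (w[1] - 2×2) / 1 = 2; u[2] = (w[2] - 2×2) / 1 = 2. So u = [2, 2, 2]. Check by forward convolution: w[0] = 2×1 = 2; w[1] = 2×2 + 2×1 = 6; w[2] = 2×2 + 2×1 = 6; w[3] = 2×2 = 4

[2, 2, 2]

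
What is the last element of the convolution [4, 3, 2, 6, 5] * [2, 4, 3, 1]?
Use y[k] = Σ_i a[i]·b[k-i] at k=7. y[7] = 5×1 = 5

5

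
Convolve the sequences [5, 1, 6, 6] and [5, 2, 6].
y[0] = 5×5 = 25; y[1] = 5×2 + 1×5 = 15; y[2] = 5×6 + 1×2 + 6×5 = 62; y[3] = 1×6 + 6×2 + 6×5 = 48; y[4] = 6×6 + 6×2 = 48; y[5] = 6×6 = 36

[25, 15, 62, 48, 48, 36]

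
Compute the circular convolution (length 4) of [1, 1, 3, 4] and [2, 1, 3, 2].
Use y[k] = Σ_j x[j]·h[(k-j) mod 4]. y[0] = 1×2 + 1×2 + 3×3 + 4×1 = 17; y[1] = 1×1 + 1×2 + 3×2 + 4×3 = 21; y[2] = 1×3 + 1×1 + 3×2 + 4×2 = 18; y[3] = 1×2 + 1×3 + 3×1 + 4×2 = 16. Result: [17, 21, 18, 16]

[17, 21, 18, 16]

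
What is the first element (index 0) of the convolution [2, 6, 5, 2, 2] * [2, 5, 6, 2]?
Use y[k] = Σ_i a[i]·b[k-i] at k=0. y[0] = 2×2 = 4

4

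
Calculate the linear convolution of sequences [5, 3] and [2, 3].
y[0] = 5×2 = 10; y[1] = 5×3 + 3×2 = 21; y[2] = 3×3 = 9

[10, 21, 9]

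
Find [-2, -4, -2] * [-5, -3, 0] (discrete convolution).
y[0] = -2×-5 = 10; y[1] = -2×-3 + -4×-5 = 26; y[2] = -2×0 + -4×-3 + -2×-5 = 22; y[3] = -4×0 + -2×-3 = 6; y[4] = -2×0 = 0

[10, 26, 22, 6, 0]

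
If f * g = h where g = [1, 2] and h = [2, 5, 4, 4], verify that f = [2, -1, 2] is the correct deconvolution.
Forward-compute [2, -1, 2] * [1, 2]: h[0] = 2×1 = 2; h[1] = 2×2 + -1×1 = 3; h[2] = -1×2 + 2×1 = 0; h[3] = 2×2 = 4 → [2, 3, 0, 4]. Does not match given h = [2, 5, 4, 4].

Not verified. [2, -1, 2] * [1, 2] = [2, 3, 0, 4], which differs from [2, 5, 4, 4] at index 1.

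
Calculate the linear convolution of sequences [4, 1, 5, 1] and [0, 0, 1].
y[0] = 4×0 = 0; y[1] = 4×0 + 1×0 = 0; y[2] = 4×1 + 1×0 + 5×0 = 4; y[3] = 1×1 + 5×0 + 1×0 = 1; y[4] = 5×1 + 1×0 = 5; y[5] = 1×1 = 1

[0, 0, 4, 1, 5, 1]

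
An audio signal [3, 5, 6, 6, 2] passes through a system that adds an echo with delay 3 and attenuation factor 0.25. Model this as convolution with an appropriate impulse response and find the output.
Direct-path + delayed-attenuated-path model → impulse response h = [1, 0, 0, 0.25] (1 at lag 0, 0.25 at lag 3). Output y[n] = x[n] + 0.25·x[n - 3] (with x[n] = 0 outside 0..4): y[0] = 3 + 0.25×0 = 3; y[1] = 5 + 0.25×0 = 5; y[2] = 6 + 0.25×0 = 6; y[3] = 6 + 0.25×3 = 6.75; y[4] = 2 + 0.25×5 = 3.25; y[5] = 0 + 0.25×6 = 1.5; y[6] = 0 + 0.25×6 = 1.5; y[7] = 0 + 0.25×2 = 0.5. So y = [3, 5, 6, 6.75, 3.25, 1.5, 1.5, 0.5]

[3, 5, 6, 6.75, 3.25, 1.5, 1.5, 0.5]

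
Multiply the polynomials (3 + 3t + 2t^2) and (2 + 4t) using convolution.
Ascending coefficients: a = [3, 3, 2], b = [2, 4]. c[0] = 3×2 = 6; c[1] = 3×4 + 3×2 = 18; c[2] = 3×4 + 2×2 = 16; c[3] = 2×4 = 8. Result coefficients: [6, 18, 16, 8] → 6 + 18t + 16t^2 + 8t^3

6 + 18t + 16t^2 + 8t^3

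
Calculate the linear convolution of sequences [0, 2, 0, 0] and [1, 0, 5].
y[0] = 0×1 = 0; y[1] = 0×0 + 2×1 = 2; y[2] = 0×5 + 2×0 + 0×1 = 0; y[3] = 2×5 + 0×0 + 0×1 = 10; y[4] = 0×5 + 0×0 = 0; y[5] = 0×5 = 0

[0, 2, 0, 10, 0, 0]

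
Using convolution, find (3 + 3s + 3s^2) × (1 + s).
Ascending coefficients: a = [3, 3, 3], b = [1, 1]. c[0] = 3×1 = 3; c[1] = 3×1 + 3×1 = 6; c[2] = 3×1 + 3×1 = 6; c[3] = 3×1 = 3. Result coefficients: [3, 6, 6, 3] → 3 + 6s + 6s^2 + 3s^3

3 + 6s + 6s^2 + 3s^3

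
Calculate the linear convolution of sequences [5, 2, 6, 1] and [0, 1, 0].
y[0] = 5×0 = 0; y[1] = 5×1 + 2×0 = 5; y[2] = 5×0 + 2×1 + 6×0 = 2; y[3] = 2×0 + 6×1 + 1×0 = 6; y[4] = 6×0 + 1×1 = 1; y[5] = 1×0 = 0

[0, 5, 2, 6, 1, 0]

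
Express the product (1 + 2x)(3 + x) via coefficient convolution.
Ascending coefficients: a = [1, 2], b = [3, 1]. c[0] = 1×3 = 3; c[1] = 1×1 + 2×3 = 7; c[2] = 2×1 = 2. Result coefficients: [3, 7, 2] → 3 + 7x + 2x^2

3 + 7x + 2x^2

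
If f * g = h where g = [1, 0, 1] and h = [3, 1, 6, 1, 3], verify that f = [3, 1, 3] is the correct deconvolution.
Forward-compute [3, 1, 3] * [1, 0, 1]: h[0] = 3×1 = 3; h[1] = 3×0 + 1×1 = 1; h[2] = 3×1 + 1×0 + 3×1 = 6; h[3] = 1×1 + 3×0 = 1; h[4] = 3×1 = 3 → [3, 1, 6, 1, 3]. Matches given h = [3, 1, 6, 1, 3], so verified.

Verified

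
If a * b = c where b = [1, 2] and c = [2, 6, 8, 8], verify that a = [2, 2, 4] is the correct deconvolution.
Forward-compute [2, 2, 4] * [1, 2]: c[0] = 2×1 = 2; c[1] = 2×2 + 2×1 = 6; c[2] = 2×2 + 4×1 = 8; c[3] = 4×2 = 8 → [2, 6, 8, 8]. Matches given c = [2, 6, 8, 8], so verified.

Verified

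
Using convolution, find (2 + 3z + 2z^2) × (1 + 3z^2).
Ascending coefficients: a = [2, 3, 2], b = [1, 0, 3]. c[0] = 2×1 = 2; c[1] = 2×0 + 3×1 = 3; c[2] = 2×3 + 3×0 + 2×1 = 8; c[3] = 3×3 + 2×0 = 9; c[4] = 2×3 = 6. Result coefficients: [2, 3, 8, 9, 6] → 2 + 3z + 8z^2 + 9z^3 + 6z^4

2 + 3z + 8z^2 + 9z^3 + 6z^4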